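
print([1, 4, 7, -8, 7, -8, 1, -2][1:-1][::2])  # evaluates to [4, -8, -8]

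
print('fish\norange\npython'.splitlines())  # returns ['fish', 'orange', 'python']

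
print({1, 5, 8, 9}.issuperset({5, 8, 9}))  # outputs True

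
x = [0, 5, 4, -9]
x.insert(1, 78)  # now [0, 78, 5, 4, -9]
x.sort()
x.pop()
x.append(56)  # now [-9, 0, 4, 5, 56]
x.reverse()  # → [56, 5, 4, 0, -9]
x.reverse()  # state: [-9, 0, 4, 5, 56]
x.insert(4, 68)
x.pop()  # 56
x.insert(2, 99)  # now [-9, 0, 99, 4, 5, 68]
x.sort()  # [-9, 0, 4, 5, 68, 99]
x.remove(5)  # [-9, 0, 4, 68, 99]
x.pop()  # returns 99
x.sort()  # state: [-9, 0, 4, 68]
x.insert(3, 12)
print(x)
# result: [-9, 0, 4, 12, 68]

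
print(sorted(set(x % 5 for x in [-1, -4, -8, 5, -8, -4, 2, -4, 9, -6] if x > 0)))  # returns [0, 2, 4]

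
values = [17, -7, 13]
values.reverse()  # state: [13, -7, 17]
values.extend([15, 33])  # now [13, -7, 17, 15, 33]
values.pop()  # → 33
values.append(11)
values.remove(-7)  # [13, 17, 15, 11]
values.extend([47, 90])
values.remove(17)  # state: [13, 15, 11, 47, 90]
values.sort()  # [11, 13, 15, 47, 90]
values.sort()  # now [11, 13, 15, 47, 90]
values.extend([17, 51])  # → [11, 13, 15, 47, 90, 17, 51]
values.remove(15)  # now [11, 13, 47, 90, 17, 51]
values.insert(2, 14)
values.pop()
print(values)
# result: [11, 13, 14, 47, 90, 17]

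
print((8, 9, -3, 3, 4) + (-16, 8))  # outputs (8, 9, -3, 3, 4, -16, 8)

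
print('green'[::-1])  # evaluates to neerg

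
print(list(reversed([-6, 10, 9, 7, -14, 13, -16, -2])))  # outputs [-2, -16, 13, -14, 7, 9, 10, -6]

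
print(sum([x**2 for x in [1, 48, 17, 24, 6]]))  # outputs 3206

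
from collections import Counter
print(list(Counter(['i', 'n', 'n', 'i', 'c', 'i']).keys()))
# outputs ['i', 'n', 'c']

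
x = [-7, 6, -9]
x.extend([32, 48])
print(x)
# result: [-7, 6, -9, 32, 48]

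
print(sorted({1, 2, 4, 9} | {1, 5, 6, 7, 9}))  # [1, 2, 4, 5, 6, 7, 9]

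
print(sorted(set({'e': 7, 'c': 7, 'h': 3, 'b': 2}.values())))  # [2, 3, 7]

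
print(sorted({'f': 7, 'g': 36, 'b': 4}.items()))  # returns [('b', 4), ('f', 7), ('g', 36)]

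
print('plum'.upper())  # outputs PLUM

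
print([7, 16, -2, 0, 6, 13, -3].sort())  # None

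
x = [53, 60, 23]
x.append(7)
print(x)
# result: [53, 60, 23, 7]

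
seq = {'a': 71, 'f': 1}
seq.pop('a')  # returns 71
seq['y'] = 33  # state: {'f': 1, 'y': 33}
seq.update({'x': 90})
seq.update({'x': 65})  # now {'f': 1, 'y': 33, 'x': 65}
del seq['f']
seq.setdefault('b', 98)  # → 98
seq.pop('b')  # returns 98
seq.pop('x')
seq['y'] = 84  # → {'y': 84}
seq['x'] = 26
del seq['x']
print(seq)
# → {'y': 84}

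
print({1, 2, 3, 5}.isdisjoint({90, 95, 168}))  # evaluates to True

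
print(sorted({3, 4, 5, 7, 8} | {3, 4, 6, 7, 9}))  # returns [3, 4, 5, 6, 7, 8, 9]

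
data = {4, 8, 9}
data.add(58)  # {4, 8, 9, 58}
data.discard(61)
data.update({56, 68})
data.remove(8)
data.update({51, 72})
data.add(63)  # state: {4, 9, 51, 56, 58, 63, 68, 72}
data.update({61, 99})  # {4, 9, 51, 56, 58, 61, 63, 68, 72, 99}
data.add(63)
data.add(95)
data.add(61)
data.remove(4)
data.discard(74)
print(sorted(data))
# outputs [9, 51, 56, 58, 61, 63, 68, 72, 95, 99]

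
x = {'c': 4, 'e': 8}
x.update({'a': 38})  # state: {'c': 4, 'e': 8, 'a': 38}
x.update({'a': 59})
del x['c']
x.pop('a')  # 59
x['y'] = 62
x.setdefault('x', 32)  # 32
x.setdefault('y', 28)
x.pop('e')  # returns 8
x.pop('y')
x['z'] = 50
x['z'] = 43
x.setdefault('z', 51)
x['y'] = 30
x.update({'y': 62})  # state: {'x': 32, 'z': 43, 'y': 62}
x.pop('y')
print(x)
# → {'x': 32, 'z': 43}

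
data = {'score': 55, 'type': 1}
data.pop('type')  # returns 1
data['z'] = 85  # {'score': 55, 'z': 85}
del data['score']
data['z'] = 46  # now {'z': 46}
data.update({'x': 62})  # {'z': 46, 'x': 62}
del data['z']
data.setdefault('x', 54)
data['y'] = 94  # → {'x': 62, 'y': 94}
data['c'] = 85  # {'x': 62, 'y': 94, 'c': 85}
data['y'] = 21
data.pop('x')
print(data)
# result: {'y': 21, 'c': 85}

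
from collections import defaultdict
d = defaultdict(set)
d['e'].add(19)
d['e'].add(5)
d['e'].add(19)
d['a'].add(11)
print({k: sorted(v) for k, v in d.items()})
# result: {'e': [5, 19], 'a': [11]}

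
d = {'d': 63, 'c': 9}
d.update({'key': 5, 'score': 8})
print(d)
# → {'d': 63, 'c': 9, 'key': 5, 'score': 8}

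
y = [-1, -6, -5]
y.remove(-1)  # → [-6, -5]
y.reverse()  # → [-5, -6]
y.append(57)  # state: [-5, -6, 57]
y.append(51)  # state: [-5, -6, 57, 51]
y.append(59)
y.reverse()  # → [59, 51, 57, -6, -5]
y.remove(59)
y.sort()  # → [-6, -5, 51, 57]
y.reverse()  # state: [57, 51, -5, -6]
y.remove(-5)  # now [57, 51, -6]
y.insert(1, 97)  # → [57, 97, 51, -6]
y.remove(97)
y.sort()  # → [-6, 51, 57]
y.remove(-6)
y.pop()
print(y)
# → [51]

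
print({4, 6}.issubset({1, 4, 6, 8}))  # True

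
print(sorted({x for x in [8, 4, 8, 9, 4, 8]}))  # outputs [4, 8, 9]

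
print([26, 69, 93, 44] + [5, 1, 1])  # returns [26, 69, 93, 44, 5, 1, 1]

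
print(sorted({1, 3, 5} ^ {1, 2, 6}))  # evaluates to [2, 3, 5, 6]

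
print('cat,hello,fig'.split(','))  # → ['cat', 'hello', 'fig']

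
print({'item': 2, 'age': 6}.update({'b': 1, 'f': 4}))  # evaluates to None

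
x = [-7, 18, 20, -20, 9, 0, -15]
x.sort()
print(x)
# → [-20, -15, -7, 0, 9, 18, 20]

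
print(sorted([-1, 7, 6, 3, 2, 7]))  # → [-1, 2, 3, 6, 7, 7]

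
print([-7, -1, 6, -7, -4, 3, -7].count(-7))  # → 3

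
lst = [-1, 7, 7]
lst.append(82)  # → [-1, 7, 7, 82]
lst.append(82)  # [-1, 7, 7, 82, 82]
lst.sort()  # [-1, 7, 7, 82, 82]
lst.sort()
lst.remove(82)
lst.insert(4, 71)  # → [-1, 7, 7, 82, 71]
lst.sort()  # [-1, 7, 7, 71, 82]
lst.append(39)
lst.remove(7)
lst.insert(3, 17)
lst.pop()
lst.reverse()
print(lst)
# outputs [82, 17, 71, 7, -1]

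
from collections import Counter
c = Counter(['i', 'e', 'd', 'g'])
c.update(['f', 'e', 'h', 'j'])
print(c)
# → Counter({'e': 2, 'i': 1, 'd': 1, 'g': 1, 'f': 1, 'h': 1, 'j': 1})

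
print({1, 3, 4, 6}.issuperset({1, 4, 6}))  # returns True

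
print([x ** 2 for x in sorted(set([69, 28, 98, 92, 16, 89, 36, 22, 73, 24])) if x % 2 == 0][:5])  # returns [256, 484, 576, 784, 1296]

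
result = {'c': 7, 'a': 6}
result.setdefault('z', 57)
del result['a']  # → {'c': 7, 'z': 57}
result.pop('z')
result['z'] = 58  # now {'c': 7, 'z': 58}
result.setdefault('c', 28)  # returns 7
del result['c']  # {'z': 58}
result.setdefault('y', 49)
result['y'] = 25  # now {'z': 58, 'y': 25}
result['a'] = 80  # {'z': 58, 'y': 25, 'a': 80}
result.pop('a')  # 80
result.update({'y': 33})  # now {'z': 58, 'y': 33}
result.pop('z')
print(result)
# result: {'y': 33}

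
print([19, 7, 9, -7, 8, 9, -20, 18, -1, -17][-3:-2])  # [18]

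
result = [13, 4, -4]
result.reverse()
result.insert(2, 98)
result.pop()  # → 13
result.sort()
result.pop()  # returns 98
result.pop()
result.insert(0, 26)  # [26, -4]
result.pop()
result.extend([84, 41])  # [26, 84, 41]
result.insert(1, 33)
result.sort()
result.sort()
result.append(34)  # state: [26, 33, 41, 84, 34]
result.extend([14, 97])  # [26, 33, 41, 84, 34, 14, 97]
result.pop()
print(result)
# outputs [26, 33, 41, 84, 34, 14]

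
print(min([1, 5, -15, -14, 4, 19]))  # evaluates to -15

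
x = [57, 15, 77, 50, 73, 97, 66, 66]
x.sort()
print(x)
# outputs [15, 50, 57, 66, 66, 73, 77, 97]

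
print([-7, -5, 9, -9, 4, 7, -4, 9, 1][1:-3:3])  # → [-5, 4]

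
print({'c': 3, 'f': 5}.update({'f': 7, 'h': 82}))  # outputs None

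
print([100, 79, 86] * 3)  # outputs [100, 79, 86, 100, 79, 86, 100, 79, 86]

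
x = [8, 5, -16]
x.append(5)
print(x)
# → [8, 5, -16, 5]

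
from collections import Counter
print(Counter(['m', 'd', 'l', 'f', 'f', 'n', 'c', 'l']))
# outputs Counter({'l': 2, 'f': 2, 'm': 1, 'd': 1, 'n': 1, 'c': 1})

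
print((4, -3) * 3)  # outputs (4, -3, 4, -3, 4, -3)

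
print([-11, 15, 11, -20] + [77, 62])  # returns [-11, 15, 11, -20, 77, 62]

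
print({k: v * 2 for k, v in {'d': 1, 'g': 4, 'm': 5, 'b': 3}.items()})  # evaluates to {'d': 2, 'g': 8, 'm': 10, 'b': 6}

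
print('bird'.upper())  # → BIRD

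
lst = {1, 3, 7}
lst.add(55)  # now {1, 3, 7, 55}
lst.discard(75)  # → {1, 3, 7, 55}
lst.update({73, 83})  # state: {1, 3, 7, 55, 73, 83}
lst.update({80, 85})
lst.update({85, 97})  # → {1, 3, 7, 55, 73, 80, 83, 85, 97}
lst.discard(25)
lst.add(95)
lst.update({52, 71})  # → {1, 3, 7, 52, 55, 71, 73, 80, 83, 85, 95, 97}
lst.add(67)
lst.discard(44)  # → {1, 3, 7, 52, 55, 67, 71, 73, 80, 83, 85, 95, 97}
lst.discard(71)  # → {1, 3, 7, 52, 55, 67, 73, 80, 83, 85, 95, 97}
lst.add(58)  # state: {1, 3, 7, 52, 55, 58, 67, 73, 80, 83, 85, 95, 97}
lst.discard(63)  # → {1, 3, 7, 52, 55, 58, 67, 73, 80, 83, 85, 95, 97}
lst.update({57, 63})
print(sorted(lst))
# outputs [1, 3, 7, 52, 55, 57, 58, 63, 67, 73, 80, 83, 85, 95, 97]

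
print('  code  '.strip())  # code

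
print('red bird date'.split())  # ['red', 'bird', 'date']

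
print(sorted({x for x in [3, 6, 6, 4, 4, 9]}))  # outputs [3, 4, 6, 9]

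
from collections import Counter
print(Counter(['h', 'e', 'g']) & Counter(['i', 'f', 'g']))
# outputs Counter({'g': 1})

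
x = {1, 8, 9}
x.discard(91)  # {1, 8, 9}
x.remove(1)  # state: {8, 9}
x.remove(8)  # {9}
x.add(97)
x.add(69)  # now {9, 69, 97}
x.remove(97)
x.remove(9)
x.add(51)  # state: {51, 69}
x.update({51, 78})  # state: {51, 69, 78}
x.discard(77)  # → {51, 69, 78}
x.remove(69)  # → {51, 78}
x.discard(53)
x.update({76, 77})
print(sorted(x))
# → [51, 76, 77, 78]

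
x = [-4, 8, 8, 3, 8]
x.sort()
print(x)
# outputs [-4, 3, 8, 8, 8]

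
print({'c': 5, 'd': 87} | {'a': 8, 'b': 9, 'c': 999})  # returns {'c': 999, 'd': 87, 'a': 8, 'b': 9}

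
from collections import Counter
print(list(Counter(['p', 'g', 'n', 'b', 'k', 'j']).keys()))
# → ['p', 'g', 'n', 'b', 'k', 'j']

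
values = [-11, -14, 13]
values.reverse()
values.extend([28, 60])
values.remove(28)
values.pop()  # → 60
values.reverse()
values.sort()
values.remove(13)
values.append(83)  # [-14, -11, 83]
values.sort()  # [-14, -11, 83]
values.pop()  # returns 83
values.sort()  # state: [-14, -11]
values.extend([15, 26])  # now [-14, -11, 15, 26]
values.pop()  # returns 26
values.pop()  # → 15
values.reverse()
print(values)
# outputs [-11, -14]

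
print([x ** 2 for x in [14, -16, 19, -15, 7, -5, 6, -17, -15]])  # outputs [196, 256, 361, 225, 49, 25, 36, 289, 225]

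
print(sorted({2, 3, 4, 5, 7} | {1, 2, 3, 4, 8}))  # [1, 2, 3, 4, 5, 7, 8]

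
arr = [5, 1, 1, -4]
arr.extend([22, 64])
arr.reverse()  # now [64, 22, -4, 1, 1, 5]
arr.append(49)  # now [64, 22, -4, 1, 1, 5, 49]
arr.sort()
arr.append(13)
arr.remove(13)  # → [-4, 1, 1, 5, 22, 49, 64]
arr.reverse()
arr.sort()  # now [-4, 1, 1, 5, 22, 49, 64]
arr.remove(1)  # [-4, 1, 5, 22, 49, 64]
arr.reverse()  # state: [64, 49, 22, 5, 1, -4]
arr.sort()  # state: [-4, 1, 5, 22, 49, 64]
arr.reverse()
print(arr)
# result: [64, 49, 22, 5, 1, -4]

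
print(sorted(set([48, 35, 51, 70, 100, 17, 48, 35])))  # [17, 35, 48, 51, 70, 100]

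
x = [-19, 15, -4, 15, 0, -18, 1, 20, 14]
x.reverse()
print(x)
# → [14, 20, 1, -18, 0, 15, -4, 15, -19]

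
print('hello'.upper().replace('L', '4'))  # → HE44O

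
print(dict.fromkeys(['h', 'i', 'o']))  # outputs {'h': None, 'i': None, 'o': None}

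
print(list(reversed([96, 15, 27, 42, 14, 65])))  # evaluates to [65, 14, 42, 27, 15, 96]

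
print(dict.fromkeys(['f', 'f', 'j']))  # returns {'f': None, 'j': None}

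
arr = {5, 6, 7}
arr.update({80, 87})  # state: {5, 6, 7, 80, 87}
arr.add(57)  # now {5, 6, 7, 57, 80, 87}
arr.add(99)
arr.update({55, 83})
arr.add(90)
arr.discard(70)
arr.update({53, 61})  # {5, 6, 7, 53, 55, 57, 61, 80, 83, 87, 90, 99}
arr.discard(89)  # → {5, 6, 7, 53, 55, 57, 61, 80, 83, 87, 90, 99}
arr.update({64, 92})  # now {5, 6, 7, 53, 55, 57, 61, 64, 80, 83, 87, 90, 92, 99}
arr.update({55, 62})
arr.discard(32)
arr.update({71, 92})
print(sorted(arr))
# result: [5, 6, 7, 53, 55, 57, 61, 62, 64, 71, 80, 83, 87, 90, 92, 99]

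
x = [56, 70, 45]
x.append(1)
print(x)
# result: [56, 70, 45, 1]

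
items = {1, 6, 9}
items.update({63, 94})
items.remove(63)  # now {1, 6, 9, 94}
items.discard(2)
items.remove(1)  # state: {6, 9, 94}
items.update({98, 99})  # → {6, 9, 94, 98, 99}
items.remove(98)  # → {6, 9, 94, 99}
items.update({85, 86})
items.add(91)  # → {6, 9, 85, 86, 91, 94, 99}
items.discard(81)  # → {6, 9, 85, 86, 91, 94, 99}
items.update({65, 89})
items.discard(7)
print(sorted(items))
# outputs [6, 9, 65, 85, 86, 89, 91, 94, 99]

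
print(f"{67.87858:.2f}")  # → 67.88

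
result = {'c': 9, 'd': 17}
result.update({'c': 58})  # {'c': 58, 'd': 17}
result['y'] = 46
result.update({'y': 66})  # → {'c': 58, 'd': 17, 'y': 66}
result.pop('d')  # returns 17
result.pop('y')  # 66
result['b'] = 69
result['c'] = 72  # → {'c': 72, 'b': 69}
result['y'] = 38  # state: {'c': 72, 'b': 69, 'y': 38}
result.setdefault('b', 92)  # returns 69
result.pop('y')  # 38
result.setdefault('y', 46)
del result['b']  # {'c': 72, 'y': 46}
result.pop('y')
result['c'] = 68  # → {'c': 68}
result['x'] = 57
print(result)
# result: {'c': 68, 'x': 57}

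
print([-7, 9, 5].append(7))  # None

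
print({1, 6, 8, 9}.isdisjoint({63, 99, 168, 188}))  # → True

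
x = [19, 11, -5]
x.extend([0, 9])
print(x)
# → [19, 11, -5, 0, 9]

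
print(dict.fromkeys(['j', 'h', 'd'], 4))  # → {'j': 4, 'h': 4, 'd': 4}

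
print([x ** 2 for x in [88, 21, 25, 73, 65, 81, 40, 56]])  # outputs [7744, 441, 625, 5329, 4225, 6561, 1600, 3136]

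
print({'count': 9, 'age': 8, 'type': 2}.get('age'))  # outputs 8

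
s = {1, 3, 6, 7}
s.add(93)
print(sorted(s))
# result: [1, 3, 6, 7, 93]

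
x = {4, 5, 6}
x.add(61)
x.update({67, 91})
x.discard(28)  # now {4, 5, 6, 61, 67, 91}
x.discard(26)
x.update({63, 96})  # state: {4, 5, 6, 61, 63, 67, 91, 96}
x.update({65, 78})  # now {4, 5, 6, 61, 63, 65, 67, 78, 91, 96}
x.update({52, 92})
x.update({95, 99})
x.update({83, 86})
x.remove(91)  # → {4, 5, 6, 52, 61, 63, 65, 67, 78, 83, 86, 92, 95, 96, 99}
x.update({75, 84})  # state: {4, 5, 6, 52, 61, 63, 65, 67, 75, 78, 83, 84, 86, 92, 95, 96, 99}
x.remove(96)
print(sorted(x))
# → [4, 5, 6, 52, 61, 63, 65, 67, 75, 78, 83, 84, 86, 92, 95, 99]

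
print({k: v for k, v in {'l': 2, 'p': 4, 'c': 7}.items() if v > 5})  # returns {'c': 7}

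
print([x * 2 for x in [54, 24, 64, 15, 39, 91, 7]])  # [108, 48, 128, 30, 78, 182, 14]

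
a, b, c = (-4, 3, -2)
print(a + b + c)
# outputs -3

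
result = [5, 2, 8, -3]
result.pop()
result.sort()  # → [2, 5, 8]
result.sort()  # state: [2, 5, 8]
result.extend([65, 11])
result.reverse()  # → [11, 65, 8, 5, 2]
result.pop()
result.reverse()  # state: [5, 8, 65, 11]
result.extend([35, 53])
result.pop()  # 53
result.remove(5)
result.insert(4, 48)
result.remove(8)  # [65, 11, 35, 48]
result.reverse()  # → [48, 35, 11, 65]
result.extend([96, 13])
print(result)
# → [48, 35, 11, 65, 96, 13]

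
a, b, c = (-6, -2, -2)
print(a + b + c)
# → -10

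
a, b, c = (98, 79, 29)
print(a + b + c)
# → 206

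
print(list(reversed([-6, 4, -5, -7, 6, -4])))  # [-4, 6, -7, -5, 4, -6]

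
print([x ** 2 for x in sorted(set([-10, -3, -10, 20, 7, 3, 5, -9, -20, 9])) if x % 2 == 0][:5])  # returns [400, 100, 400]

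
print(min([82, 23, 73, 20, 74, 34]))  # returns 20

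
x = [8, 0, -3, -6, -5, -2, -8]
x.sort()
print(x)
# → [-8, -6, -5, -3, -2, 0, 8]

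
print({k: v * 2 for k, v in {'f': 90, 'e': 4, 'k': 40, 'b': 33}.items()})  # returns {'f': 180, 'e': 8, 'k': 80, 'b': 66}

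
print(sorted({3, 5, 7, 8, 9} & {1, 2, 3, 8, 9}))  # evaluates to [3, 8, 9]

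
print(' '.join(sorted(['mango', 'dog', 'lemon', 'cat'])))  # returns cat dog lemon mango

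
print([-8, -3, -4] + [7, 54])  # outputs [-8, -3, -4, 7, 54]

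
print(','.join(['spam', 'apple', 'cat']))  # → spam,apple,cat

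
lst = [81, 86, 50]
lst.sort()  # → [50, 81, 86]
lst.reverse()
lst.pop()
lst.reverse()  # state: [81, 86]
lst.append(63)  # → [81, 86, 63]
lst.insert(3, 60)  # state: [81, 86, 63, 60]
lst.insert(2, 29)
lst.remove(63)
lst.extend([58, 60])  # [81, 86, 29, 60, 58, 60]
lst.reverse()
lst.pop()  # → 81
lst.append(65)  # [60, 58, 60, 29, 86, 65]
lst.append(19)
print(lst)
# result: [60, 58, 60, 29, 86, 65, 19]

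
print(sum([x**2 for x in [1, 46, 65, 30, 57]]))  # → 10491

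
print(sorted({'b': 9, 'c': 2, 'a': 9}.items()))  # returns [('a', 9), ('b', 9), ('c', 2)]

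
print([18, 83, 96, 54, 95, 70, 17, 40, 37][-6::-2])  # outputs [54, 83]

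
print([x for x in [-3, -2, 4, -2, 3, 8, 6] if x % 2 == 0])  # [-2, 4, -2, 8, 6]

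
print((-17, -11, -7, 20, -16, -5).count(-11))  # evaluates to 1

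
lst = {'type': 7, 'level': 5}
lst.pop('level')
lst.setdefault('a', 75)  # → 75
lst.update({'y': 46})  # {'type': 7, 'a': 75, 'y': 46}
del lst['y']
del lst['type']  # {'a': 75}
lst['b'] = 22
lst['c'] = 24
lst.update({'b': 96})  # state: {'a': 75, 'b': 96, 'c': 24}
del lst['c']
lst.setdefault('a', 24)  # 75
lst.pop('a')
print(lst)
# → {'b': 96}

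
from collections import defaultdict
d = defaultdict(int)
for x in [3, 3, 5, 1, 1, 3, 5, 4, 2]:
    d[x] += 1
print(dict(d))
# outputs {3: 3, 5: 2, 1: 2, 4: 1, 2: 1}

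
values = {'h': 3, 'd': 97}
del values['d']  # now {'h': 3}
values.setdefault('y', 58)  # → 58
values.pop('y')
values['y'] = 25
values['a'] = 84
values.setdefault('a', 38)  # 84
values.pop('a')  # 84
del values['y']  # {'h': 3}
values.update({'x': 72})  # {'h': 3, 'x': 72}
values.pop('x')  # 72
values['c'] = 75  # {'h': 3, 'c': 75}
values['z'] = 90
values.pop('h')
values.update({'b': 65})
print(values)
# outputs {'c': 75, 'z': 90, 'b': 65}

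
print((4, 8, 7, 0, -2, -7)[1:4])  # (8, 7, 0)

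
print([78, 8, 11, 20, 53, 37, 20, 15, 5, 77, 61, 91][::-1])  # [91, 61, 77, 5, 15, 20, 37, 53, 20, 11, 8, 78]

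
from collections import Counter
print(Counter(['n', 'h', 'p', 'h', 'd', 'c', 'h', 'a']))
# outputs Counter({'h': 3, 'n': 1, 'p': 1, 'd': 1, 'c': 1, 'a': 1})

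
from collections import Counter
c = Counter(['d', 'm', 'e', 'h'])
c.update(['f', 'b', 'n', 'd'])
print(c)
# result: Counter({'d': 2, 'm': 1, 'e': 1, 'h': 1, 'f': 1, 'b': 1, 'n': 1})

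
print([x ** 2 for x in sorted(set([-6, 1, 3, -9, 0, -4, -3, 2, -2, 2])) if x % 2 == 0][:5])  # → [36, 16, 4, 0, 4]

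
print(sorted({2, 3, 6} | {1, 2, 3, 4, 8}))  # [1, 2, 3, 4, 6, 8]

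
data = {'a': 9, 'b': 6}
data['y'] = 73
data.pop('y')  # 73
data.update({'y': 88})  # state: {'a': 9, 'b': 6, 'y': 88}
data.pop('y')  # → 88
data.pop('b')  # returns 6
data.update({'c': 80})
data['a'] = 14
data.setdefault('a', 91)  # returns 14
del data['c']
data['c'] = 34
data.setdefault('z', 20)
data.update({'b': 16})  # {'a': 14, 'c': 34, 'z': 20, 'b': 16}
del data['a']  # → {'c': 34, 'z': 20, 'b': 16}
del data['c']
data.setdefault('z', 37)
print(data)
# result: {'z': 20, 'b': 16}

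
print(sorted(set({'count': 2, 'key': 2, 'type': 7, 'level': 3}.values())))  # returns [2, 3, 7]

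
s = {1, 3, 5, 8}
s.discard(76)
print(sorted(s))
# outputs [1, 3, 5, 8]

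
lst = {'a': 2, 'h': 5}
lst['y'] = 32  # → {'a': 2, 'h': 5, 'y': 32}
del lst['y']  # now {'a': 2, 'h': 5}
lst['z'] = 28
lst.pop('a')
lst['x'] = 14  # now {'h': 5, 'z': 28, 'x': 14}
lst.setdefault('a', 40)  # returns 40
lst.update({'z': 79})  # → {'h': 5, 'z': 79, 'x': 14, 'a': 40}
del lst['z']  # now {'h': 5, 'x': 14, 'a': 40}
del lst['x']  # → {'h': 5, 'a': 40}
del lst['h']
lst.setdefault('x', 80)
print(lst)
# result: {'a': 40, 'x': 80}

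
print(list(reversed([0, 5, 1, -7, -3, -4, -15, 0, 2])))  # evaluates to [2, 0, -15, -4, -3, -7, 1, 5, 0]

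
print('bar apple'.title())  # Bar Apple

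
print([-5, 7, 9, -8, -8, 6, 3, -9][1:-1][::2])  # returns [7, -8, 6]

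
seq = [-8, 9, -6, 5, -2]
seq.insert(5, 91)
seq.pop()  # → 91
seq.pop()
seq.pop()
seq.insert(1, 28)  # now [-8, 28, 9, -6]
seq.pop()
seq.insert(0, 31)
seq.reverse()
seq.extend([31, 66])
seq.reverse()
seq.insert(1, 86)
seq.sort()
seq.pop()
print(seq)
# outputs [-8, 9, 28, 31, 31, 66]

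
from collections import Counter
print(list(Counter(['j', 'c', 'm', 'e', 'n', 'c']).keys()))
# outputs ['j', 'c', 'm', 'e', 'n']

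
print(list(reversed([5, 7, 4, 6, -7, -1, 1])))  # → [1, -1, -7, 6, 4, 7, 5]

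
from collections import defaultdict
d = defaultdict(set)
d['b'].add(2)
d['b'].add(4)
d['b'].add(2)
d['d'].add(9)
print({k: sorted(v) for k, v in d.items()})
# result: {'b': [2, 4], 'd': [9]}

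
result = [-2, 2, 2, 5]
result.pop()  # 5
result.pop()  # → 2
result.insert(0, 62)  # [62, -2, 2]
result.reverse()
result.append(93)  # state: [2, -2, 62, 93]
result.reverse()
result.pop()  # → 2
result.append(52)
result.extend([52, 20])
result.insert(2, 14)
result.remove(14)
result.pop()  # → 20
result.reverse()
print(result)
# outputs [52, 52, -2, 62, 93]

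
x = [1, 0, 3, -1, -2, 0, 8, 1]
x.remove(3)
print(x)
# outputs [1, 0, -1, -2, 0, 8, 1]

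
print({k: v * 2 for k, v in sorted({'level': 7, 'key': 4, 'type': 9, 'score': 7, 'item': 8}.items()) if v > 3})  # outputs {'item': 16, 'key': 8, 'level': 14, 'score': 14, 'type': 18}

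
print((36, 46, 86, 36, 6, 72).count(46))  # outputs 1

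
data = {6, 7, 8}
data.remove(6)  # {7, 8}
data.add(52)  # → {7, 8, 52}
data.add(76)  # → {7, 8, 52, 76}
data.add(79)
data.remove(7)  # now {8, 52, 76, 79}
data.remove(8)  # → {52, 76, 79}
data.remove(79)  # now {52, 76}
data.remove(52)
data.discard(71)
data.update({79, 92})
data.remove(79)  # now {76, 92}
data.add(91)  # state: {76, 91, 92}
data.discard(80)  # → {76, 91, 92}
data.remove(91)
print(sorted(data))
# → [76, 92]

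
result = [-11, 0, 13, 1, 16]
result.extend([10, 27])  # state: [-11, 0, 13, 1, 16, 10, 27]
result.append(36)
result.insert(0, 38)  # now [38, -11, 0, 13, 1, 16, 10, 27, 36]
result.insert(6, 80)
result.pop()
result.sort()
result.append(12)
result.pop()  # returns 12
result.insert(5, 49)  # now [-11, 0, 1, 10, 13, 49, 16, 27, 38, 80]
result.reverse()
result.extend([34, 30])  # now [80, 38, 27, 16, 49, 13, 10, 1, 0, -11, 34, 30]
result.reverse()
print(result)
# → [30, 34, -11, 0, 1, 10, 13, 49, 16, 27, 38, 80]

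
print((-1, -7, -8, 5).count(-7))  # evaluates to 1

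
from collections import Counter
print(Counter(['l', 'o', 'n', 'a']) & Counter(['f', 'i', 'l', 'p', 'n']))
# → Counter({'l': 1, 'n': 1})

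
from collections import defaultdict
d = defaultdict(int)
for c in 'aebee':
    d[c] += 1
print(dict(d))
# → {'a': 1, 'e': 3, 'b': 1}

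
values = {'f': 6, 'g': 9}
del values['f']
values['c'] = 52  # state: {'g': 9, 'c': 52}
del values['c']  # {'g': 9}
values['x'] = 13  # {'g': 9, 'x': 13}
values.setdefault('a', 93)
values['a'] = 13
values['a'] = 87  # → {'g': 9, 'x': 13, 'a': 87}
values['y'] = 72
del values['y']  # {'g': 9, 'x': 13, 'a': 87}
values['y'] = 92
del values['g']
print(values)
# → {'x': 13, 'a': 87, 'y': 92}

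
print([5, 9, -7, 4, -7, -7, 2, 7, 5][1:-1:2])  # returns [9, 4, -7, 7]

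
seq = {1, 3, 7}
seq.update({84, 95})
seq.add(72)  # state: {1, 3, 7, 72, 84, 95}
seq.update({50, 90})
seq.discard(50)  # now {1, 3, 7, 72, 84, 90, 95}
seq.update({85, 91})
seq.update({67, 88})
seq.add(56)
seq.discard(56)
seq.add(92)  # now {1, 3, 7, 67, 72, 84, 85, 88, 90, 91, 92, 95}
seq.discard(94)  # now {1, 3, 7, 67, 72, 84, 85, 88, 90, 91, 92, 95}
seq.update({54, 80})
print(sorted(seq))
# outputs [1, 3, 7, 54, 67, 72, 80, 84, 85, 88, 90, 91, 92, 95]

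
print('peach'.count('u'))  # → 0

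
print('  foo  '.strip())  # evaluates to foo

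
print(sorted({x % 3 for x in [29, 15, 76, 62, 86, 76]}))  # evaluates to [0, 1, 2]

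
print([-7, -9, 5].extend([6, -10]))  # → None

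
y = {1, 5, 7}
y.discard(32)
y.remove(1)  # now {5, 7}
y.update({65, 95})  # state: {5, 7, 65, 95}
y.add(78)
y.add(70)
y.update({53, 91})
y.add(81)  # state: {5, 7, 53, 65, 70, 78, 81, 91, 95}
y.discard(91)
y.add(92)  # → {5, 7, 53, 65, 70, 78, 81, 92, 95}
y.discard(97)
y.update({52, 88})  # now {5, 7, 52, 53, 65, 70, 78, 81, 88, 92, 95}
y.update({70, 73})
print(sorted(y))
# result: [5, 7, 52, 53, 65, 70, 73, 78, 81, 88, 92, 95]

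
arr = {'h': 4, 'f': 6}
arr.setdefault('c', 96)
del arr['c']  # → {'h': 4, 'f': 6}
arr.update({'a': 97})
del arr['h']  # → {'f': 6, 'a': 97}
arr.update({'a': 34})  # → {'f': 6, 'a': 34}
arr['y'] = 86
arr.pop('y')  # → 86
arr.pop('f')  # 6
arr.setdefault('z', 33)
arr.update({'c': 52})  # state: {'a': 34, 'z': 33, 'c': 52}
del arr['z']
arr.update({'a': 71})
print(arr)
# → {'a': 71, 'c': 52}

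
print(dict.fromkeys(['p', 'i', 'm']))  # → {'p': None, 'i': None, 'm': None}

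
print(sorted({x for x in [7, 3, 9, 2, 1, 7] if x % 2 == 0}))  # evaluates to [2]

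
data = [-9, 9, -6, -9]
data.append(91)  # [-9, 9, -6, -9, 91]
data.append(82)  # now [-9, 9, -6, -9, 91, 82]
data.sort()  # [-9, -9, -6, 9, 82, 91]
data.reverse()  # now [91, 82, 9, -6, -9, -9]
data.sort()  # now [-9, -9, -6, 9, 82, 91]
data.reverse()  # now [91, 82, 9, -6, -9, -9]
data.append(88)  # [91, 82, 9, -6, -9, -9, 88]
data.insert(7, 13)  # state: [91, 82, 9, -6, -9, -9, 88, 13]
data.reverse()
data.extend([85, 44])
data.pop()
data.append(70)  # [13, 88, -9, -9, -6, 9, 82, 91, 85, 70]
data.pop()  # 70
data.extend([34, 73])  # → [13, 88, -9, -9, -6, 9, 82, 91, 85, 34, 73]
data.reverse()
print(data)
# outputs [73, 34, 85, 91, 82, 9, -6, -9, -9, 88, 13]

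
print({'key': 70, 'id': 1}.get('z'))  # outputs None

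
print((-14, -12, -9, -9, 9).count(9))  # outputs 1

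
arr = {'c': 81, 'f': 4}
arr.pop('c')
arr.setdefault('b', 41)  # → 41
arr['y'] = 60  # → {'f': 4, 'b': 41, 'y': 60}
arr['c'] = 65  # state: {'f': 4, 'b': 41, 'y': 60, 'c': 65}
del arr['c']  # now {'f': 4, 'b': 41, 'y': 60}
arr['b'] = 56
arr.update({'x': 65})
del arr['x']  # {'f': 4, 'b': 56, 'y': 60}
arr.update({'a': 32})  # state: {'f': 4, 'b': 56, 'y': 60, 'a': 32}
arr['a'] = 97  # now {'f': 4, 'b': 56, 'y': 60, 'a': 97}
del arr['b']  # {'f': 4, 'y': 60, 'a': 97}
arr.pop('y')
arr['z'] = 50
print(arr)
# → {'f': 4, 'a': 97, 'z': 50}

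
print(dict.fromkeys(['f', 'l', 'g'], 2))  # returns {'f': 2, 'l': 2, 'g': 2}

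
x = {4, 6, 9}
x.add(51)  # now {4, 6, 9, 51}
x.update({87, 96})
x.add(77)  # {4, 6, 9, 51, 77, 87, 96}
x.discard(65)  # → {4, 6, 9, 51, 77, 87, 96}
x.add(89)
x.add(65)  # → {4, 6, 9, 51, 65, 77, 87, 89, 96}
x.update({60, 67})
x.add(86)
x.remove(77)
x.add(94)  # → {4, 6, 9, 51, 60, 65, 67, 86, 87, 89, 94, 96}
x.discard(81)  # {4, 6, 9, 51, 60, 65, 67, 86, 87, 89, 94, 96}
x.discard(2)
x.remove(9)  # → {4, 6, 51, 60, 65, 67, 86, 87, 89, 94, 96}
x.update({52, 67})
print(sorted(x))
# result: [4, 6, 51, 52, 60, 65, 67, 86, 87, 89, 94, 96]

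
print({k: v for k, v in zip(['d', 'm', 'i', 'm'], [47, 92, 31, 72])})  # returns {'d': 47, 'm': 72, 'i': 31}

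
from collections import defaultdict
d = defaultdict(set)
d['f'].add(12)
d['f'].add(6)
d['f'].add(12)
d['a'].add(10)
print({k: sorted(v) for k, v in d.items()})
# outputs {'f': [6, 12], 'a': [10]}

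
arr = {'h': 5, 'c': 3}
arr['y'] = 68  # {'h': 5, 'c': 3, 'y': 68}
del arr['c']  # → {'h': 5, 'y': 68}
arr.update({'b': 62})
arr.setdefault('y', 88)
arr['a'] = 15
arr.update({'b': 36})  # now {'h': 5, 'y': 68, 'b': 36, 'a': 15}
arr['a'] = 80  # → {'h': 5, 'y': 68, 'b': 36, 'a': 80}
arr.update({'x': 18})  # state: {'h': 5, 'y': 68, 'b': 36, 'a': 80, 'x': 18}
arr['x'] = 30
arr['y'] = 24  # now {'h': 5, 'y': 24, 'b': 36, 'a': 80, 'x': 30}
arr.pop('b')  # 36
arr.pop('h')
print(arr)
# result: {'y': 24, 'a': 80, 'x': 30}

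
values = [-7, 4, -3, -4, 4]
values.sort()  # [-7, -4, -3, 4, 4]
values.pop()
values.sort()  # [-7, -4, -3, 4]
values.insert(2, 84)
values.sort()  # [-7, -4, -3, 4, 84]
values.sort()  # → [-7, -4, -3, 4, 84]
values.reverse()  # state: [84, 4, -3, -4, -7]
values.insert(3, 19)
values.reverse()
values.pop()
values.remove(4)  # [-7, -4, 19, -3]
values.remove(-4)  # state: [-7, 19, -3]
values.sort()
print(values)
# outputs [-7, -3, 19]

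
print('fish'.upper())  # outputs FISH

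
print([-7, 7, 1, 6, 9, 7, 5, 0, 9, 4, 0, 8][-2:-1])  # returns [0]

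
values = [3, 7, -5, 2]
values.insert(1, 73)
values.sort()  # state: [-5, 2, 3, 7, 73]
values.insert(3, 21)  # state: [-5, 2, 3, 21, 7, 73]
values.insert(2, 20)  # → [-5, 2, 20, 3, 21, 7, 73]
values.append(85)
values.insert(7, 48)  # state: [-5, 2, 20, 3, 21, 7, 73, 48, 85]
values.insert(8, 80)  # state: [-5, 2, 20, 3, 21, 7, 73, 48, 80, 85]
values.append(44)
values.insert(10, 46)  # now [-5, 2, 20, 3, 21, 7, 73, 48, 80, 85, 46, 44]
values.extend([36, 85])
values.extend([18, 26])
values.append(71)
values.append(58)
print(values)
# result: [-5, 2, 20, 3, 21, 7, 73, 48, 80, 85, 46, 44, 36, 85, 18, 26, 71, 58]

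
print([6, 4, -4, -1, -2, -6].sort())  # None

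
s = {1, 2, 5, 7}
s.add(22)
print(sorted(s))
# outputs [1, 2, 5, 7, 22]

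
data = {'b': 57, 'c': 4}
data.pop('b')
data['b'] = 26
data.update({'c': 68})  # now {'c': 68, 'b': 26}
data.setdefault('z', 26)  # 26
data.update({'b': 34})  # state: {'c': 68, 'b': 34, 'z': 26}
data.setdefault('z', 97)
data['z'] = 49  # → {'c': 68, 'b': 34, 'z': 49}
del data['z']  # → {'c': 68, 'b': 34}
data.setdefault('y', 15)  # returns 15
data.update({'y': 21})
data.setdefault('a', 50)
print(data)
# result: {'c': 68, 'b': 34, 'y': 21, 'a': 50}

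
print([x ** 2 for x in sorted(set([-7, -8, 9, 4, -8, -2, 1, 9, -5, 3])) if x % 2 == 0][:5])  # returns [64, 4, 16]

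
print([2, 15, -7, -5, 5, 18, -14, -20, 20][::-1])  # [20, -20, -14, 18, 5, -5, -7, 15, 2]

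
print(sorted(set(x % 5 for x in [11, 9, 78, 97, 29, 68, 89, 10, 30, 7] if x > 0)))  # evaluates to [0, 1, 2, 3, 4]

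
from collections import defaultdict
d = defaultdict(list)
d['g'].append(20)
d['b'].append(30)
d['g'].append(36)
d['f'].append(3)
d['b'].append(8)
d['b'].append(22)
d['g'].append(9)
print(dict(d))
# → {'g': [20, 36, 9], 'b': [30, 8, 22], 'f': [3]}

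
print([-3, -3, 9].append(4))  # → None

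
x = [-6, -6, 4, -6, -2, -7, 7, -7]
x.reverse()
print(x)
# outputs [-7, 7, -7, -2, -6, 4, -6, -6]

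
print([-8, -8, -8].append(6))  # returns None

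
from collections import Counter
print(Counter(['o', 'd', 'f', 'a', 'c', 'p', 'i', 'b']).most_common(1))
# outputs [('o', 1)]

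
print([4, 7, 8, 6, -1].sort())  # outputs None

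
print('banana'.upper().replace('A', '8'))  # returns B8N8N8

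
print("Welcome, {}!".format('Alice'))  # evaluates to Welcome, Alice!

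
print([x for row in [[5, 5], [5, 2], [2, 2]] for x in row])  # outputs [5, 5, 5, 2, 2, 2]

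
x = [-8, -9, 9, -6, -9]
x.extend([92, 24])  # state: [-8, -9, 9, -6, -9, 92, 24]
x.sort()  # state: [-9, -9, -8, -6, 9, 24, 92]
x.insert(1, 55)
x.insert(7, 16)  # [-9, 55, -9, -8, -6, 9, 24, 16, 92]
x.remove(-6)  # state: [-9, 55, -9, -8, 9, 24, 16, 92]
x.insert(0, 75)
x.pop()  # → 92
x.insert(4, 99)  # [75, -9, 55, -9, 99, -8, 9, 24, 16]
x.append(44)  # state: [75, -9, 55, -9, 99, -8, 9, 24, 16, 44]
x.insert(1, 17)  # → [75, 17, -9, 55, -9, 99, -8, 9, 24, 16, 44]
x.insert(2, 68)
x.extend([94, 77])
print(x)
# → [75, 17, 68, -9, 55, -9, 99, -8, 9, 24, 16, 44, 94, 77]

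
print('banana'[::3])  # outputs ba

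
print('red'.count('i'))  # 0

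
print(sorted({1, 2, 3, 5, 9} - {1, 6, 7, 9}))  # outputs [2, 3, 5]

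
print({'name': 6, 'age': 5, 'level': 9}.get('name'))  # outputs 6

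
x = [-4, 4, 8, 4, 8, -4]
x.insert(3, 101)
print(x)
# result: [-4, 4, 8, 101, 4, 8, -4]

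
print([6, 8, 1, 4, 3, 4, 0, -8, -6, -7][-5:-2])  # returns [4, 0, -8]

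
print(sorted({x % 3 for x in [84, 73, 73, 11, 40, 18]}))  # [0, 1, 2]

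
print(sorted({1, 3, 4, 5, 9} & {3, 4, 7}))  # [3, 4]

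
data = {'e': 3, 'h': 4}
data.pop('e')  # 3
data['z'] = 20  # {'h': 4, 'z': 20}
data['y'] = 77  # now {'h': 4, 'z': 20, 'y': 77}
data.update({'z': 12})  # {'h': 4, 'z': 12, 'y': 77}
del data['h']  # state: {'z': 12, 'y': 77}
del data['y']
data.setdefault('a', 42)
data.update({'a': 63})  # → {'z': 12, 'a': 63}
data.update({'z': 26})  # {'z': 26, 'a': 63}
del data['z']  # {'a': 63}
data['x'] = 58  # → {'a': 63, 'x': 58}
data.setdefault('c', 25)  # 25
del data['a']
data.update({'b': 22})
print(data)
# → {'x': 58, 'c': 25, 'b': 22}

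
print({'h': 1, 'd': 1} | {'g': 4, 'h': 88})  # {'h': 88, 'd': 1, 'g': 4}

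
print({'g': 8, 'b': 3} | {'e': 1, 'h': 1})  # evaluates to {'g': 8, 'b': 3, 'e': 1, 'h': 1}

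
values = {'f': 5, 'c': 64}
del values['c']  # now {'f': 5}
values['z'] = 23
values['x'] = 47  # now {'f': 5, 'z': 23, 'x': 47}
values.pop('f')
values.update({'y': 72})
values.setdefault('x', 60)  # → 47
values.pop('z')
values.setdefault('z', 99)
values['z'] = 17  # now {'x': 47, 'y': 72, 'z': 17}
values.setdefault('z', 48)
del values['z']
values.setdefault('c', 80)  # 80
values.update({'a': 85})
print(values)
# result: {'x': 47, 'y': 72, 'c': 80, 'a': 85}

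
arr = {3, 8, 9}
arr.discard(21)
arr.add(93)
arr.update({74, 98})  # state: {3, 8, 9, 74, 93, 98}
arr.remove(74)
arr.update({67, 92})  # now {3, 8, 9, 67, 92, 93, 98}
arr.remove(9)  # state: {3, 8, 67, 92, 93, 98}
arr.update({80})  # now {3, 8, 67, 80, 92, 93, 98}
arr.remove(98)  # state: {3, 8, 67, 80, 92, 93}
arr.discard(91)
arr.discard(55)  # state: {3, 8, 67, 80, 92, 93}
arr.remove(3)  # {8, 67, 80, 92, 93}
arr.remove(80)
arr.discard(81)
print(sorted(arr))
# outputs [8, 67, 92, 93]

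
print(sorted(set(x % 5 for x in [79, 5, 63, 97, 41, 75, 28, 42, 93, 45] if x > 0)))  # [0, 1, 2, 3, 4]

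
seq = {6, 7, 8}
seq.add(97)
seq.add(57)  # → {6, 7, 8, 57, 97}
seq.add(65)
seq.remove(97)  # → {6, 7, 8, 57, 65}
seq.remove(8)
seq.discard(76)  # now {6, 7, 57, 65}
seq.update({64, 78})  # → {6, 7, 57, 64, 65, 78}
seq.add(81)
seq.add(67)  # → {6, 7, 57, 64, 65, 67, 78, 81}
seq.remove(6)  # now {7, 57, 64, 65, 67, 78, 81}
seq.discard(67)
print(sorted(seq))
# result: [7, 57, 64, 65, 78, 81]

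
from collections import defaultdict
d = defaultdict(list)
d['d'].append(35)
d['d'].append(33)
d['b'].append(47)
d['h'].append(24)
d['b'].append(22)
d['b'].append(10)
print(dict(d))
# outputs {'d': [35, 33], 'b': [47, 22, 10], 'h': [24]}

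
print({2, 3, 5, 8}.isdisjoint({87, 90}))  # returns True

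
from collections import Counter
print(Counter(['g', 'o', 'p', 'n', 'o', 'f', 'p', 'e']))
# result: Counter({'o': 2, 'p': 2, 'g': 1, 'n': 1, 'f': 1, 'e': 1})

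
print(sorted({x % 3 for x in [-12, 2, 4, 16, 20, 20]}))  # [0, 1, 2]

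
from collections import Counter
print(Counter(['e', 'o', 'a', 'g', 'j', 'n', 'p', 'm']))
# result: Counter({'e': 1, 'o': 1, 'a': 1, 'g': 1, 'j': 1, 'n': 1, 'p': 1, 'm': 1})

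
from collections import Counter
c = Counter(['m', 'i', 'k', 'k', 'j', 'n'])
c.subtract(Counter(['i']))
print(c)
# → Counter({'k': 2, 'm': 1, 'j': 1, 'n': 1, 'i': 0})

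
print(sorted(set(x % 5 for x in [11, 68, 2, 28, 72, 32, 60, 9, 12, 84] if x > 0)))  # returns [0, 1, 2, 3, 4]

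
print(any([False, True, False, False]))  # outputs True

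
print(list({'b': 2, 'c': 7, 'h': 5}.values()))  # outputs [2, 7, 5]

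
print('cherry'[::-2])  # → yrh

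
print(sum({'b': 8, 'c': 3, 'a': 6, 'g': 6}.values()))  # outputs 23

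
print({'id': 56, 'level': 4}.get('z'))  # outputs None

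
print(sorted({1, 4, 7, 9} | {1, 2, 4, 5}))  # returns [1, 2, 4, 5, 7, 9]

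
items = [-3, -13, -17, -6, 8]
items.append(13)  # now [-3, -13, -17, -6, 8, 13]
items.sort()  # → [-17, -13, -6, -3, 8, 13]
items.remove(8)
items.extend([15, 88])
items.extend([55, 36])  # [-17, -13, -6, -3, 13, 15, 88, 55, 36]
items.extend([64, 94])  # [-17, -13, -6, -3, 13, 15, 88, 55, 36, 64, 94]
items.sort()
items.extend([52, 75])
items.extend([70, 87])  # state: [-17, -13, -6, -3, 13, 15, 36, 55, 64, 88, 94, 52, 75, 70, 87]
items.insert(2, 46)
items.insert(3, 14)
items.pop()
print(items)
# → [-17, -13, 46, 14, -6, -3, 13, 15, 36, 55, 64, 88, 94, 52, 75, 70]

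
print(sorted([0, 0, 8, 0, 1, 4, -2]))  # [-2, 0, 0, 0, 1, 4, 8]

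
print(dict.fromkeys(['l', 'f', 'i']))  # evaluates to {'l': None, 'f': None, 'i': None}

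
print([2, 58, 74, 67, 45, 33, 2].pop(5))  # 33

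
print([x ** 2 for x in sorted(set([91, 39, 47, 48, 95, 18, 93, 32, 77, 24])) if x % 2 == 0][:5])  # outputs [324, 576, 1024, 2304]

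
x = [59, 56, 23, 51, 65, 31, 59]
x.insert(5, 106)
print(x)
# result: [59, 56, 23, 51, 65, 106, 31, 59]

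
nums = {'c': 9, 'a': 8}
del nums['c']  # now {'a': 8}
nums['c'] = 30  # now {'a': 8, 'c': 30}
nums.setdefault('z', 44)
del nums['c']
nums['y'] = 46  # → {'a': 8, 'z': 44, 'y': 46}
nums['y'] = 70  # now {'a': 8, 'z': 44, 'y': 70}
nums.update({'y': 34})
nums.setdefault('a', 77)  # 8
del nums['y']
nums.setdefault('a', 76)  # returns 8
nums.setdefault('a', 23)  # 8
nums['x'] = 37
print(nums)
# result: {'a': 8, 'z': 44, 'x': 37}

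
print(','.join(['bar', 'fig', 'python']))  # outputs bar,fig,python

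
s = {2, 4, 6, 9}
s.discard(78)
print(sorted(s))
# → [2, 4, 6, 9]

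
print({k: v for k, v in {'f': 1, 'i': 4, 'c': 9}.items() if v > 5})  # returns {'c': 9}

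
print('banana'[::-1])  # ananab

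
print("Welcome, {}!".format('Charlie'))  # Welcome, Charlie!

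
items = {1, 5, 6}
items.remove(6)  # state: {1, 5}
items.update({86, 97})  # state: {1, 5, 86, 97}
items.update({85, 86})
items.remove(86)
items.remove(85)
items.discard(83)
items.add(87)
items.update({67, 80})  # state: {1, 5, 67, 80, 87, 97}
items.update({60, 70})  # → {1, 5, 60, 67, 70, 80, 87, 97}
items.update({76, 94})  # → {1, 5, 60, 67, 70, 76, 80, 87, 94, 97}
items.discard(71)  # {1, 5, 60, 67, 70, 76, 80, 87, 94, 97}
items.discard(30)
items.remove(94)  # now {1, 5, 60, 67, 70, 76, 80, 87, 97}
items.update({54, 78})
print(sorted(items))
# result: [1, 5, 54, 60, 67, 70, 76, 78, 80, 87, 97]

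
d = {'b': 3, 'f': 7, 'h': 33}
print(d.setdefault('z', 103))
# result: 103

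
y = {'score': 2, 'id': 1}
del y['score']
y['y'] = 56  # {'id': 1, 'y': 56}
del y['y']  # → {'id': 1}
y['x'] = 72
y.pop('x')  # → 72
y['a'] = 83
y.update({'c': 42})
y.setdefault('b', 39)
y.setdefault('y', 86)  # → 86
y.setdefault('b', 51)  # 39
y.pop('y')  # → 86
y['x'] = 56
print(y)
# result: {'id': 1, 'a': 83, 'c': 42, 'b': 39, 'x': 56}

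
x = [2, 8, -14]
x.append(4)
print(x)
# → [2, 8, -14, 4]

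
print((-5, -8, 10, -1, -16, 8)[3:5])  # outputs (-1, -16)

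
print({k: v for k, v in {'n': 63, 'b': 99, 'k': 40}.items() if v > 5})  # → {'n': 63, 'b': 99, 'k': 40}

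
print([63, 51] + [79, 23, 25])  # [63, 51, 79, 23, 25]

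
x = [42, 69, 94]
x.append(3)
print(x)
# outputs [42, 69, 94, 3]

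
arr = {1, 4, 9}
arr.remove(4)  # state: {1, 9}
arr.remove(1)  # {9}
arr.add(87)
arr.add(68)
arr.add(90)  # {9, 68, 87, 90}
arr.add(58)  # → {9, 58, 68, 87, 90}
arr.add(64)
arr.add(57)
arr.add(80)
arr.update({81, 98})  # {9, 57, 58, 64, 68, 80, 81, 87, 90, 98}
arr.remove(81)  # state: {9, 57, 58, 64, 68, 80, 87, 90, 98}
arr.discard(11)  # {9, 57, 58, 64, 68, 80, 87, 90, 98}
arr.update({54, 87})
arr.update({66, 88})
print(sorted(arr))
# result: [9, 54, 57, 58, 64, 66, 68, 80, 87, 88, 90, 98]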